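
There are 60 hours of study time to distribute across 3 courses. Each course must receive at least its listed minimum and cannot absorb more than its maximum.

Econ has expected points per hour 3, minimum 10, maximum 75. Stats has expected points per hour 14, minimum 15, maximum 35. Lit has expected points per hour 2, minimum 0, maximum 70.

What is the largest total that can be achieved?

565

Meeting every minimum uses 10+15+0 = 25 hours, leaving 35.
Highest expected points per hour first: Stats 14 > Econ 3 > Lit 2.
Stats: +20 to 35 (cap) — 15 left.
Econ: +15 (room for 65) → 25. Pool exhausted.
Total = 3×25 + 14×35 = 565.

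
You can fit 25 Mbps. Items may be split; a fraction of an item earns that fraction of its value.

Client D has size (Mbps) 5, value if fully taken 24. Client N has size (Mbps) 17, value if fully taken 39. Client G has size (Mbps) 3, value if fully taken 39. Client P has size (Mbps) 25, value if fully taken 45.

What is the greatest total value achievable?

102

Best value per unit of size first: Client G 39/3≈13, Client D 24/5≈4.8, Client N 39/17≈2.29, Client P 45/25≈1.8.
Client G: take in full, 3 Mbps for value 39 ; 22 left.
All 5 Mbps of Client D fit (value 24) ; 17 remain.
Client N: take in full, 17 Mbps for value 39 ; 0 left.
Total value = 102.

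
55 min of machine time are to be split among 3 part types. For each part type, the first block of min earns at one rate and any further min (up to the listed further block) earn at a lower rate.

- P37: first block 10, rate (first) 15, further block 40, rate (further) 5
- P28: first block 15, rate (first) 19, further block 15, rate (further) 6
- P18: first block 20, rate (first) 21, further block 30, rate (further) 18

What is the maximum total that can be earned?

1065

Rank every tier by rate: P18/T1 21 > P28/T1 19 > P18/T2 18 > P37/T1 15 > P28/T2 6 > P37/T2 5.
P18/T1 (21): +20 ; 35 left.
P28/T1 (19): +15 ; 20 left.
P18/T2: +20 of 30 at 18; pool empty.
Total = 21×20 + 19×15 + 18×20 = 1065.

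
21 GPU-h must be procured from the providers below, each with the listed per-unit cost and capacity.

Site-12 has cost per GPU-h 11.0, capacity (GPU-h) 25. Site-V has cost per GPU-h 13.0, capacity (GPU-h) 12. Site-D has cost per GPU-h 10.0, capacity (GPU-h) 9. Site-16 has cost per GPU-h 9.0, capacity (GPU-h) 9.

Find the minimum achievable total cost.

204

Fill from the cheapest provider first.
Take 9 from Site-16 at 9.0 ; need 12 more.
Site-D (10.0): use full 9 ; 3 GPU-h to go.
Site-12 (11.0): take the remaining 3 ; done.
Site-V: unused.
Cost = 9×9.0 + 9×10.0 + 3×11.0 = 204.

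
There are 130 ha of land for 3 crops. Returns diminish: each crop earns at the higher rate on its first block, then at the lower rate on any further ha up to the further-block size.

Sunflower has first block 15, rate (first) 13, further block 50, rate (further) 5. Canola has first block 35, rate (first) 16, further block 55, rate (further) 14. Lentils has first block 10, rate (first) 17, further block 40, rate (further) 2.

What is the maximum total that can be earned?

1770

Treat each block as its own option and order by rate: Lentils/tier1 17 > Canola/tier1 16 > Canola/tier2 14 > Sunflower/tier1 13 > Sunflower/tier2 5 > Lentils/tier2 2.
Lentils/tier1 (17): +10 → 120 left.
Fill Canola tier1 block (35 at 16) → 85 left.
Canola/tier2 (14): +55 → 30 left.
Sunflower tier1 at 13: fill all 15 → 15 left.
Sunflower tier2 at 5: only 15 left, fill 15.
Total = 17×10 + 16×35 + 14×55 + 13×15 + 5×15 = 1770.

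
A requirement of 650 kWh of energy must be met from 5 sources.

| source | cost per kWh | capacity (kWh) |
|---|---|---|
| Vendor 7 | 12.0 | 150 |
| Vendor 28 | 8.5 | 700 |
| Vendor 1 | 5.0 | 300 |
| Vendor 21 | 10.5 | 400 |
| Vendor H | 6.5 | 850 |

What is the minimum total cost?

3775

Fill from the cheapest source first.
Vendor 1 (5.0): use full 300 → 350 kWh to go.
Take 350 from Vendor H at 6.5 to finish.
Vendor 28, Vendor 21, Vendor 7: unused.
Cost = 300×5.0 + 350×6.5 = 3775.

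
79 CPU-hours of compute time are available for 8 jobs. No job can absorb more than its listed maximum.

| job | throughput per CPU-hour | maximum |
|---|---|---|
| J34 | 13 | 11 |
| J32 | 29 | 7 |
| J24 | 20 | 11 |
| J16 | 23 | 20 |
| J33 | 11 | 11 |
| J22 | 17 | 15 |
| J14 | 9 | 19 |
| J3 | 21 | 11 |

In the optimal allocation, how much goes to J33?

Highest throughput per CPU-hour first: J32 29 > J16 23 > J3 21 > J24 20 > J22 17 > J34 13 > J33 11 > J14 9.
Give J32 7 to hit its cap of 7 ; 72 left.
Give J16 20 to hit its cap of 20 ; 52 left.
J3 takes 11 to reach its cap of 11 ; 41 left.
J24 takes 11 to reach its cap of 11 ; 30 left.
Give J22 15 to hit its cap of 15 ; 15 left.
J34: +11 to 11 (cap) ; 4 left.
Only 4 left; J33 takes them to reach 4.

4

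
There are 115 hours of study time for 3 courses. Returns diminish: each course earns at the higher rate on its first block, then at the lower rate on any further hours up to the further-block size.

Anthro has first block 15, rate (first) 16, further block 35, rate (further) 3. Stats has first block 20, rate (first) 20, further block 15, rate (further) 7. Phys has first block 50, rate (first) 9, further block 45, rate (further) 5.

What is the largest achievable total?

1270

Treat each block as its own option and order by rate: Stats/first 20 > Anthro/first 16 > Phys/first 9 > Stats/second 7 > Phys/second 5 > Anthro/second 3.
Fill Stats first block (20 at 20) → 95 left.
Fill Anthro first block (15 at 16) → 80 left.
Fill Phys first block (50 at 9) → 30 left.
Fill Stats second block (15 at 7) → 15 left.
15 remain; put them into Phys second at 5.
Total = 20×20 + 16×15 + 9×50 + 7×15 + 5×15 = 1270.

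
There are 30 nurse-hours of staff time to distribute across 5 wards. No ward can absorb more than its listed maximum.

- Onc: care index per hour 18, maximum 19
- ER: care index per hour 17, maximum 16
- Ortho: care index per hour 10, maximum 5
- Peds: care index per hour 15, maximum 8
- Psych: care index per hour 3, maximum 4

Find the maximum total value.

529

Order the wards by care index per hour: Onc 18 > ER 17 > Peds 15 > Ortho 10 > Psych 3.
Onc takes 19 to reach its cap of 19 → 11 left.
ER has room for 16 but only 11 remain, so it gets 11.
Total = 18×19 + 17×11 = 529.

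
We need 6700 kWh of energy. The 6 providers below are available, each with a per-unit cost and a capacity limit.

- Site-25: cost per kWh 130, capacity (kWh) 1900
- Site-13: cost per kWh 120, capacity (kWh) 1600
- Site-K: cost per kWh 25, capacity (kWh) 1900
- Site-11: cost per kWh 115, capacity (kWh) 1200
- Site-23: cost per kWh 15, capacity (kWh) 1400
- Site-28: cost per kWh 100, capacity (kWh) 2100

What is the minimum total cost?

428500

Use providers in increasing cost order.
Site-23 at 15: take all 1400 kWh ; 5300 still needed.
Site-K (25): use full 1900 ; 3400 kWh to go.
Site-28 (100): use full 2100 ; 1300 kWh to go.
Site-11 at 115: take all 1200 kWh ; 100 still needed.
Site-13 (120): take the remaining 100 ; done.
Site-25: unused.
Cost = 1400×15 + 1900×25 + 2100×100 + 1200×115 + 100×120 = 428500.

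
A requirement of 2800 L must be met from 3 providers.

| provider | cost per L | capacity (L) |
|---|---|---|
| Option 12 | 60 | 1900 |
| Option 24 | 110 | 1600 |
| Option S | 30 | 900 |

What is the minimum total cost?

Cheapest first:
Take 900 from Option S at 30 → need 1900 more.
Take 1900 from Option 12 at 60 → need 0 more.
Option 24: unused.
Cost = 900×30 + 1900×60 = 141000.

141000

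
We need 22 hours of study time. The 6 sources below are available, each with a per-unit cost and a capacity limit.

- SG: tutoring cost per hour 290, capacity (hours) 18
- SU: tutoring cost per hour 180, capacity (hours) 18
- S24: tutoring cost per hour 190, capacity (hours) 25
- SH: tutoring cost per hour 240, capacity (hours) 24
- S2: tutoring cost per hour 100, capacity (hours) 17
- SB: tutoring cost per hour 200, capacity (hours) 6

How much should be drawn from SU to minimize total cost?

Fill from the cheapest source first.
S2 (100): use full 17 ; 5 hours to go.
SU (180): take the remaining 5 ; done.
S24, SB, SH, SG: unused.

5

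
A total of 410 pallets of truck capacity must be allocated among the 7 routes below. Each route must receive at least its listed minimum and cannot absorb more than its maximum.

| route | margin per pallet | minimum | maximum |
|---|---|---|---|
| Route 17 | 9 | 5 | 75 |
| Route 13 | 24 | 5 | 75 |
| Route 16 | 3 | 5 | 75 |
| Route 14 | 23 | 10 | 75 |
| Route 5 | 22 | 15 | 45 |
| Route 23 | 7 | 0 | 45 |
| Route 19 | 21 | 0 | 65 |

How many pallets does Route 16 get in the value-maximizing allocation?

30

Meeting every minimum uses 5+5+5+10+15+0+0 = 40 pallets, leaving 370.
Order the routes by margin per pallet: Route 13 24 > Route 14 23 > Route 5 22 > Route 19 21 > Route 17 9 > Route 23 7 > Route 16 3.
Give Route 13 70 more to hit its cap of 75 ; 300 left.
Route 14 takes 65 more to reach its cap of 75 ; 235 left.
Give Route 5 30 more to hit its cap of 45 ; 205 left.
Route 19 takes 65 more to reach its cap of 65 ; 140 left.
Route 17: +70 to 75 (cap) ; 70 left.
Route 23 takes 45 more to reach its cap of 45 ; 25 left.
Route 16: +25 (room for 70) → 30. Pool exhausted.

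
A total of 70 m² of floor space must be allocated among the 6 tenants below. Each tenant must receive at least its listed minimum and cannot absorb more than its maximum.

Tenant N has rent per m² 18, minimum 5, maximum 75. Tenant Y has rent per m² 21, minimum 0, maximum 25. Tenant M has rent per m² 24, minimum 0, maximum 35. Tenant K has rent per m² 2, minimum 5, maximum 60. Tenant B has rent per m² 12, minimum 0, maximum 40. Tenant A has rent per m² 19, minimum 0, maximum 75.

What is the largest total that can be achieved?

1465

Meeting every minimum uses 5+0+0+5+0+0 = 10 m², leaving 60.
Rank by rent per m²: Tenant M 24 > Tenant Y 21 > Tenant A 19 > Tenant N 18 > Tenant B 12 > Tenant K 2.
Tenant M takes 35 more to reach its cap of 35 ; 25 left.
Give Tenant Y 25 more to hit its cap of 25 ; 0 left.
Total = 18×5 + 21×25 + 24×35 + 2×5 = 1465.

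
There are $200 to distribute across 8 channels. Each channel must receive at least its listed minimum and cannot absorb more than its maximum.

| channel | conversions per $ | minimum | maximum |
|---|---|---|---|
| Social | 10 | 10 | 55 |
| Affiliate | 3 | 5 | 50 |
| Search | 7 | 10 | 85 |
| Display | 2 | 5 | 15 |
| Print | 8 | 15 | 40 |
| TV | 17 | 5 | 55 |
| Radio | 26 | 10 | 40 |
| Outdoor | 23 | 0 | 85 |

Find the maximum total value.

Meeting every minimum uses 10+5+10+5+15+5+10+0 = 60 $, leaving 140.
Highest conversions per $ first: Radio 26 > Outdoor 23 > TV 17 > Social 10 > Print 8 > Search 7 > Affiliate 3 > Display 2.
Radio: +30 to 40 (cap) — 110 left.
Outdoor takes 85 more to reach its cap of 85 — 25 left.
Only 25 left; TV takes them to reach 30.
Total = 10×10 + 3×5 + 7×10 + 2×5 + 8×15 + 17×30 + 26×40 + 23×85 = 3820.

3820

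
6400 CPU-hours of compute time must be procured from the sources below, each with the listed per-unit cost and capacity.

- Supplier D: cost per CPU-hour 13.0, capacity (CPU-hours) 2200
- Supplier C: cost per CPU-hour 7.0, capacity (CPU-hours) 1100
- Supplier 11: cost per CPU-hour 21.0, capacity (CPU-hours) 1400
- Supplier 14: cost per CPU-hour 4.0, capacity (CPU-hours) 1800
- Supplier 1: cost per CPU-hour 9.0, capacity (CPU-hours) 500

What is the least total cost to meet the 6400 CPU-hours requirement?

Fill from the cheapest source first.
Supplier 14 (4.0): use full 1800 — 4600 CPU-hours to go.
Supplier C (7.0): use full 1100 — 3500 CPU-hours to go.
Take 500 from Supplier 1 at 9.0 — need 3000 more.
Take 2200 from Supplier D at 13.0 — need 800 more.
Supplier 11 at 21.0: take 800 of its 1400 — requirement met.
Cost = 1800×4.0 + 1100×7.0 + 500×9.0 + 2200×13.0 + 800×21.0 = 64800.

64800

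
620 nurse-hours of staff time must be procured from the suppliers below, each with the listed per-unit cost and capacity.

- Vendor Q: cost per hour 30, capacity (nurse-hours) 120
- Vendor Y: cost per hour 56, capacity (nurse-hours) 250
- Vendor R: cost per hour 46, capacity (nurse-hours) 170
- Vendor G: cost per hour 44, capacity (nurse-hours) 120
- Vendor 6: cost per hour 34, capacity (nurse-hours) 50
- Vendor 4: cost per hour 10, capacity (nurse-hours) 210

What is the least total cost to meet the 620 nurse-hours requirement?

18200

Cheapest first:
Vendor 4 (10): use full 210 ; 410 nurse-hours to go.
Vendor Q at 30: take all 120 nurse-hours ; 290 still needed.
Vendor 6 at 34: take all 50 nurse-hours ; 240 still needed.
Take 120 from Vendor G at 44 ; need 120 more.
Vendor R (46): take the remaining 120 ; done.
Vendor Y: unused.
Cost = 210×10 + 120×30 + 50×34 + 120×44 + 120×46 = 18200.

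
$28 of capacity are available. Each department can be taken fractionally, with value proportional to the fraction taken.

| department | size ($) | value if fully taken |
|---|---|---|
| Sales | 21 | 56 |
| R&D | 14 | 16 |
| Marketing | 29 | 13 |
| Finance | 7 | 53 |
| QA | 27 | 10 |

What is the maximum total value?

109

Best value per unit of size first: Finance 53/7≈7.57, Sales 56/21≈2.67, R&D 16/14≈1.14, Marketing 13/29≈0.448, QA 10/27≈0.37.
Finance: take in full, 7 $ for value 53 → 21 left.
All 21 $ of Sales fit (value 56) → 0 remain.
Total value = 109.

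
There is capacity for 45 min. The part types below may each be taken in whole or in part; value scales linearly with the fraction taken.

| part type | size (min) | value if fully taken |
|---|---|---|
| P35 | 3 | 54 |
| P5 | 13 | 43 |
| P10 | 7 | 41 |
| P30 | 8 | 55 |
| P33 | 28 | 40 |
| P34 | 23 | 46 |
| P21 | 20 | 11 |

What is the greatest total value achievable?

Best value per unit of size first: P35 54/3≈18, P30 55/8≈6.88, P10 41/7≈5.86, P5 43/13≈3.31, P34 46/23≈2, P33 40/28≈1.43, P21 11/20≈0.55.
All 3 min of P35 fit (value 54) → 42 remain.
P30: take in full, 8 min for value 55 → 34 left.
Take all of P10 (7 min, value 41) → 27 min left.
All 13 min of P5 fit (value 43) → 14 remain.
Only 14 min remain; take 14/23 of P34 for value 46×14/23 = 28.
Total value = 221.

221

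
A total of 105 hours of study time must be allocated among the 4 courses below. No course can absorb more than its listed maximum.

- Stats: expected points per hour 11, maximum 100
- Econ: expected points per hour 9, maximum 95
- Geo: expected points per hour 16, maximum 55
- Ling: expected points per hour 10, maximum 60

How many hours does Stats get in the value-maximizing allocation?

50

Order the courses by expected points per hour: Geo 16 > Stats 11 > Ling 10 > Econ 9.
Geo takes 55 to reach its cap of 55 → 50 left.
Stats: +50 (room for 100) → 50. Pool exhausted.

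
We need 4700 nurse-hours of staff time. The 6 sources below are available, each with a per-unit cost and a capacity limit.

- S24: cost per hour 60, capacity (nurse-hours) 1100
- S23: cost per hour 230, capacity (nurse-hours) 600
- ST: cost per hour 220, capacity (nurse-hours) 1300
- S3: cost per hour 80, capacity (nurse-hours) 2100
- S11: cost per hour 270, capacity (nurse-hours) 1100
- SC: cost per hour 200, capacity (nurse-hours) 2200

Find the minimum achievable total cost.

Use sources in increasing cost order.
S24 (60): use full 1100 — 3600 nurse-hours to go.
S3 (80): use full 2100 — 1500 nurse-hours to go.
Take 1500 from SC at 200 to finish.
ST, S23, S11: unused.
Cost = 1100×60 + 2100×80 + 1500×200 = 534000.

534000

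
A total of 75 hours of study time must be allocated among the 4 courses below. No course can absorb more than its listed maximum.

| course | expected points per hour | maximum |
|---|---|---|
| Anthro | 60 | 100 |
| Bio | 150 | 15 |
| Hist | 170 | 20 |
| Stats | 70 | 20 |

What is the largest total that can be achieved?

Order the courses by expected points per hour: Hist 170 > Bio 150 > Stats 70 > Anthro 60.
Give Hist 20 to hit its cap of 20 ; 55 left.
Give Bio 15 to hit its cap of 15 ; 40 left.
Give Stats 20 to hit its cap of 20 ; 20 left.
Only 20 left; Anthro takes them to reach 20.
Total = 60×20 + 150×15 + 170×20 + 70×20 = 8250.

8250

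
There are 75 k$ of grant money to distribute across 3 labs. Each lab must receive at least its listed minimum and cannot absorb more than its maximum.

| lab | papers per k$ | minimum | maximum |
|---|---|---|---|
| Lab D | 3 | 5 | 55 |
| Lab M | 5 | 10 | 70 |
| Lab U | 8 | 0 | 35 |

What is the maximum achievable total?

Meeting every minimum uses 5+10+0 = 15 k$, leaving 60.
Rank by papers per k$: Lab U 8 > Lab M 5 > Lab D 3.
Give Lab U 35 more to hit its cap of 35 ; 25 left.
Lab M has room for 60 more but only 25 remain, so it gets 35.
Total = 3×5 + 5×35 + 8×35 = 470.

470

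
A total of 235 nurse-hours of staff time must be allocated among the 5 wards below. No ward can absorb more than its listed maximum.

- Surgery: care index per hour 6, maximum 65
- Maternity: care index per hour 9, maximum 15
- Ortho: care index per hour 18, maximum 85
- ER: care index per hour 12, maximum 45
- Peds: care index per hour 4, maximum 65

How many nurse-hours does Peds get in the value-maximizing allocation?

Highest care index per hour first: Ortho 18 > ER 12 > Maternity 9 > Surgery 6 > Peds 4.
Give Ortho 85 to hit its cap of 85 ; 150 left.
Give ER 45 to hit its cap of 45 ; 105 left.
Maternity: +15 to 15 (cap) ; 90 left.
Give Surgery 65 to hit its cap of 65 ; 25 left.
Only 25 left; Peds takes them to reach 25.

25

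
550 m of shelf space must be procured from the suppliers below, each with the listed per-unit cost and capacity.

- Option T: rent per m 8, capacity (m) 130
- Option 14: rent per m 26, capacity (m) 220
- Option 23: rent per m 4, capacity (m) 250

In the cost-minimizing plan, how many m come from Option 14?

170

Cheapest first:
Option 23 (4): use full 250 — 300 m to go.
Take 130 from Option T at 8 — need 170 more.
Take 170 from Option 14 at 26 to finish.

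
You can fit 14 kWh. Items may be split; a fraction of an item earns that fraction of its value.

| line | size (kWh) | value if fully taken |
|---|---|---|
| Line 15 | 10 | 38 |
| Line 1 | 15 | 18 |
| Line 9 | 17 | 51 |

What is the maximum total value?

50

Rank by value-to-size ratio: Line 15 38/10≈3.8, Line 9 51/17≈3, Line 1 18/15≈1.2.
Line 15: take in full, 10 kWh for value 38 → 4 left.
Fill the last 4 kWh with part of Line 9: 4/17 of it earns 12.
Total value = 50.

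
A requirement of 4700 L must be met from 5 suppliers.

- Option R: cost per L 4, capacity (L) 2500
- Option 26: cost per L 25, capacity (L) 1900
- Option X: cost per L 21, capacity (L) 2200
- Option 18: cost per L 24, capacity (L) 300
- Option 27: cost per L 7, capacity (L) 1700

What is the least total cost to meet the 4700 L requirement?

Use suppliers in increasing cost order.
Option R (4): use full 2500 ; 2200 L to go.
Option 27 at 7: take all 1700 L ; 500 still needed.
Option X (21): take the remaining 500 ; done.
Option 18, Option 26: unused.
Cost = 2500×4 + 1700×7 + 500×21 = 32400.

32400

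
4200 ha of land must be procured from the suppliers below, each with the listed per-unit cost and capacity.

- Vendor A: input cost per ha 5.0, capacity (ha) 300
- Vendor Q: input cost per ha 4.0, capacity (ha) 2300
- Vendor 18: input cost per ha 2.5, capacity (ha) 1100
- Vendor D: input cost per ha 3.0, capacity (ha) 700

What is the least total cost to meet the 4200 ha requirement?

Cheapest first:
Take 1100 from Vendor 18 at 2.5 — need 3100 more.
Take 700 from Vendor D at 3.0 — need 2400 more.
Take 2300 from Vendor Q at 4.0 — need 100 more.
Vendor A (5.0): take the remaining 100 — done.
Cost = 1100×2.5 + 700×3.0 + 2300×4.0 + 100×5.0 = 14550.

14550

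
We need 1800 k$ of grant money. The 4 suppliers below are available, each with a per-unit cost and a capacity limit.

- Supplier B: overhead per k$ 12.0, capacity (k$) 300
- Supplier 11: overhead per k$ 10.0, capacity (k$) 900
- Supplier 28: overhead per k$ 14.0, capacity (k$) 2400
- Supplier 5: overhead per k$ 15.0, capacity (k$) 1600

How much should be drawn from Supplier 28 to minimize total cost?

600

Use suppliers in increasing cost order.
Take 900 from Supplier 11 at 10.0 → need 900 more.
Take 300 from Supplier B at 12.0 → need 600 more.
Take 600 from Supplier 28 at 14.0 to finish.
Supplier 5: unused.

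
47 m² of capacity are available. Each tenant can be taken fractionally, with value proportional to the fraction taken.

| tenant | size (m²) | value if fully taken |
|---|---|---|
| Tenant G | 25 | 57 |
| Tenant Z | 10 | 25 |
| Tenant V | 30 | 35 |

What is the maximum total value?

Sort by value density: Tenant Z 25/10≈2.5, Tenant G 57/25≈2.28, Tenant V 35/30≈1.17.
Tenant Z: take in full, 10 m² for value 25 → 37 left.
Tenant G: take in full, 25 m² for value 57 → 12 left.
Only 12 m² remain; take 12/30 of Tenant V for value 35×12/30 = 14.
Total value = 96.

96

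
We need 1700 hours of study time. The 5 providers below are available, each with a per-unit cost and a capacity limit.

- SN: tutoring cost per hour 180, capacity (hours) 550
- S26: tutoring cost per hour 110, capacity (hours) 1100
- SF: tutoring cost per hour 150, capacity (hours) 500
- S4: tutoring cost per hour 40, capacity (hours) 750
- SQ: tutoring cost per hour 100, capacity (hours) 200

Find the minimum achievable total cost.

Cheapest first:
Take 750 from S4 at 40 — need 950 more.
SQ (100): use full 200 — 750 hours to go.
Take 750 from S26 at 110 to finish.
SF, SN: unused.
Cost = 750×40 + 200×100 + 750×110 = 132500.

132500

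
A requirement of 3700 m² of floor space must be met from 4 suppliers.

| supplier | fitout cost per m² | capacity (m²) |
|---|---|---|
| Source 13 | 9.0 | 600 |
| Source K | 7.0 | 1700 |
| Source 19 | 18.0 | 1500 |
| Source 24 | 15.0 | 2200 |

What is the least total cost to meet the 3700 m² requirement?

Use suppliers in increasing cost order.
Source K at 7.0: take all 1700 m² → 2000 still needed.
Source 13 (9.0): use full 600 → 1400 m² to go.
Source 24 (15.0): take the remaining 1400 → done.
Source 19: unused.
Cost = 1700×7.0 + 600×9.0 + 1400×15.0 = 38300.

38300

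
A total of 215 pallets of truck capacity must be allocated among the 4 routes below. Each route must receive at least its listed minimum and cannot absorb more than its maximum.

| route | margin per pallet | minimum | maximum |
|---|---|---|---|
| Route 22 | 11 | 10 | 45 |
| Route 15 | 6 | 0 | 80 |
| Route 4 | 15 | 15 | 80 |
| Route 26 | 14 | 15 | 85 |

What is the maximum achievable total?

Meeting every minimum uses 10+0+15+15 = 40 pallets, leaving 175.
Rank by margin per pallet: Route 4 15 > Route 26 14 > Route 22 11 > Route 15 6.
Route 4 takes 65 more to reach its cap of 80 → 110 left.
Route 26: +70 to 85 (cap) → 40 left.
Route 22: +35 to 45 (cap) → 5 left.
Only 5 left; Route 15 takes them to reach 5.
Total = 11×45 + 6×5 + 15×80 + 14×85 = 2915.

2915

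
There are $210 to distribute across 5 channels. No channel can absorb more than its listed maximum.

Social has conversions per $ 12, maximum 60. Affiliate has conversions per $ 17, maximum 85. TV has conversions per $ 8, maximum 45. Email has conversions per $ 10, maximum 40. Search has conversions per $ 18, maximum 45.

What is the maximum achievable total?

3175

Order the channels by conversions per $: Search 18 > Affiliate 17 > Social 12 > Email 10 > TV 8.
Search takes 45 to reach its cap of 45 → 165 left.
Affiliate: +85 to 85 (cap) → 80 left.
Social: +60 to 60 (cap) → 20 left.
Email: +20 (room for 40) → 20. Pool exhausted.
Total = 12×60 + 17×85 + 10×20 + 18×45 = 3175.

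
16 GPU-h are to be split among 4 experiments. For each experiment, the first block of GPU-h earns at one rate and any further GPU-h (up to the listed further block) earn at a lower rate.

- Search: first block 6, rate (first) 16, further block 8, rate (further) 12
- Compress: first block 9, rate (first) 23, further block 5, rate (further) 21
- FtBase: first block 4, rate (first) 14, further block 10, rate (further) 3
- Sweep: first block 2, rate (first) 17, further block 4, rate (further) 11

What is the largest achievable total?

346

Treat each block as its own option and order by rate: Compress/T1 23 > Compress/T2 21 > Sweep/T1 17 > Search/T1 16 > FtBase/T1 14 > Search/T2 12 > Sweep/T2 11 > FtBase/T2 3.
Fill Compress T1 block (9 at 23) → 7 left.
Compress/T2 (21): +5 → 2 left.
Sweep T1 at 17: fill all 2 → 0 left.
Total = 23×9 + 21×5 + 17×2 = 346.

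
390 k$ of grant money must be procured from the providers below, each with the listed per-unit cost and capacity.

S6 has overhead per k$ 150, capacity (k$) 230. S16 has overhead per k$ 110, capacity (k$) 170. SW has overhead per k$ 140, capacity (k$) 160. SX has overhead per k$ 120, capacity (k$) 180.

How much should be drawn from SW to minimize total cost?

40

Use providers in increasing cost order.
S16 (110): use full 170 ; 220 k$ to go.
SX at 120: take all 180 k$ ; 40 still needed.
Take 40 from SW at 140 to finish.
S6: unused.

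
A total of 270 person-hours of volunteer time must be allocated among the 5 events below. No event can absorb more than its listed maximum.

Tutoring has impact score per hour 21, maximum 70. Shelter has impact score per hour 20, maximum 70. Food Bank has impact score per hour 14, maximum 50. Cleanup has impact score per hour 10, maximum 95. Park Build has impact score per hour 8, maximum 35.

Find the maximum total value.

4370

Rank by impact score per hour: Tutoring 21 > Shelter 20 > Food Bank 14 > Cleanup 10 > Park Build 8.
Tutoring: +70 to 70 (cap) ; 200 left.
Shelter takes 70 to reach its cap of 70 ; 130 left.
Food Bank: +50 to 50 (cap) ; 80 left.
Only 80 left; Cleanup takes them to reach 80.
Total = 21×70 + 20×70 + 14×50 + 10×80 = 4370.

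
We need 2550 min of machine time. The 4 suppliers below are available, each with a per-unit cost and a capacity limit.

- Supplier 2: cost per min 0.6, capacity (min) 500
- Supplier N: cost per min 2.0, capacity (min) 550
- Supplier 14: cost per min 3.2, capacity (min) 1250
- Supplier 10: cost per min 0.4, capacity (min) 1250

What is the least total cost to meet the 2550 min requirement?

2700

Use suppliers in increasing cost order.
Supplier 10 (0.4): use full 1250 → 1300 min to go.
Take 500 from Supplier 2 at 0.6 → need 800 more.
Take 550 from Supplier N at 2.0 → need 250 more.
Supplier 14 at 3.2: take 250 of its 1250 → requirement met.
Cost = 1250×0.4 + 500×0.6 + 550×2.0 + 250×3.2 = 2700.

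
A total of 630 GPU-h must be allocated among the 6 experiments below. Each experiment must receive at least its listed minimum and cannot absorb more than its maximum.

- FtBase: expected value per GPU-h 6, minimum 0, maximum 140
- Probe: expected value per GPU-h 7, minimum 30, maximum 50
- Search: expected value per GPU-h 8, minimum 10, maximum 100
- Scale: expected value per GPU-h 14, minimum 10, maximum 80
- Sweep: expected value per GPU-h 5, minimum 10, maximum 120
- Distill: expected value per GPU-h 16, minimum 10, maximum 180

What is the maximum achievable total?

6390

Meeting every minimum uses 0+30+10+10+10+10 = 70 GPU-h, leaving 560.
Order the experiments by expected value per GPU-h: Distill 16 > Scale 14 > Search 8 > Probe 7 > FtBase 6 > Sweep 5.
Give Distill 170 more to hit its cap of 180 — 390 left.
Scale: +70 to 80 (cap) — 320 left.
Give Search 90 more to hit its cap of 100 — 230 left.
Give Probe 20 more to hit its cap of 50 — 210 left.
FtBase: +140 to 140 (cap) — 70 left.
Sweep: +70 (room for 110) → 80. Pool exhausted.
Total = 6×140 + 7×50 + 8×100 + 14×80 + 5×80 + 16×180 = 6390.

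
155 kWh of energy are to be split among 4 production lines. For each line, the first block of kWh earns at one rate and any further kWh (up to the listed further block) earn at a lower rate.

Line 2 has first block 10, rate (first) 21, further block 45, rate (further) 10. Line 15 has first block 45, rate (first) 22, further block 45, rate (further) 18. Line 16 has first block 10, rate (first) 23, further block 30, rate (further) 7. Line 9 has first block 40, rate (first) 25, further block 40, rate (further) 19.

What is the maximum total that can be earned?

Order all 8 blocks by rate: Line 9/tier1 25 > Line 16/tier1 23 > Line 15/tier1 22 > Line 2/tier1 21 > Line 9/tier2 19 > Line 15/tier2 18 > Line 2/tier2 10 > Line 16/tier2 7.
Fill Line 9 tier1 block (40 at 25) — 115 left.
Line 16/tier1 (23): +10 — 105 left.
Line 15/tier1 (22): +45 — 60 left.
Line 2/tier1 (21): +10 — 50 left.
Line 9/tier2 (19): +40 — 10 left.
10 remain; put them into Line 15 tier2 at 18.
Total = 25×40 + 23×10 + 22×45 + 21×10 + 19×40 + 18×10 = 3370.

3370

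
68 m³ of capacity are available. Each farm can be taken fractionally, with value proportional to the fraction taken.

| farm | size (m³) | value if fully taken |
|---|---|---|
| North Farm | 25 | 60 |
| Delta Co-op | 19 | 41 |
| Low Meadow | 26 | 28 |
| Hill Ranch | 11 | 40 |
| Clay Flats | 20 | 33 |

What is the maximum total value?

162.45

Rank by value-to-size ratio: Hill Ranch 40/11≈3.64, North Farm 60/25≈2.4, Delta Co-op 41/19≈2.16, Clay Flats 33/20≈1.65, Low Meadow 28/26≈1.08.
Hill Ranch: take in full, 11 m³ for value 40 ; 57 left.
North Farm: take in full, 25 m³ for value 60 ; 32 left.
Delta Co-op: take in full, 19 m³ for value 41 ; 13 left.
Only 13 m³ remain; take 13/20 of Clay Flats for value 33×13/20 = 21.45.
Total value = 162.45.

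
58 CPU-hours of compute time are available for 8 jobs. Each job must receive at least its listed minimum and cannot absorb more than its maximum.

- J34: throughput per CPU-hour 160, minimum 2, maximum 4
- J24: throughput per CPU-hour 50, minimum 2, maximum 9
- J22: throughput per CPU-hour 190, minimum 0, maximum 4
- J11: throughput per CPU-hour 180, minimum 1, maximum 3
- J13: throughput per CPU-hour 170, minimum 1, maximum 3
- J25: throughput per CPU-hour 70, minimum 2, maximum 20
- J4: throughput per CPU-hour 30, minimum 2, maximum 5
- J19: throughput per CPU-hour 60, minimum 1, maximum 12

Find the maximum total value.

Meeting every minimum uses 2+2+0+1+1+2+2+1 = 11 CPU-hours, leaving 47.
Order the jobs by throughput per CPU-hour: J22 190 > J11 180 > J13 170 > J34 160 > J25 70 > J19 60 > J24 50 > J4 30.
J22: +4 to 4 (cap) ; 43 left.
J11 takes 2 more to reach its cap of 3 ; 41 left.
J13: +2 to 3 (cap) ; 39 left.
J34: +2 to 4 (cap) ; 37 left.
J25 takes 18 more to reach its cap of 20 ; 19 left.
J19 takes 11 more to reach its cap of 12 ; 8 left.
J24: +7 to 9 (cap) ; 1 left.
Only 1 left; J4 takes them to reach 3.
Total = 160×4 + 50×9 + 190×4 + 180×3 + 170×3 + 70×20 + 30×3 + 60×12 = 5110.

5110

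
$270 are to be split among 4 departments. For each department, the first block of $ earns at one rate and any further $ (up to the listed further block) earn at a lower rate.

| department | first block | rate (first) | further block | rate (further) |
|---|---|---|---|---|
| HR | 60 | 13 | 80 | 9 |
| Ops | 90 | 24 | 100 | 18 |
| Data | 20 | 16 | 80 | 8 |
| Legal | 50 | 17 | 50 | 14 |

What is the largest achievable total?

Rank every tier by rate: Ops/first 24 > Ops/second 18 > Legal/first 17 > Data/first 16 > Legal/second 14 > HR/first 13 > HR/second 9 > Data/second 8.
Ops/first (24): +90 → 180 left.
Ops second at 18: fill all 100 → 80 left.
Legal first at 17: fill all 50 → 30 left.
Data first at 16: fill all 20 → 10 left.
Legal/second: +10 of 50 at 14; pool empty.
Total = 24×90 + 18×100 + 17×50 + 16×20 + 14×10 = 5270.

5270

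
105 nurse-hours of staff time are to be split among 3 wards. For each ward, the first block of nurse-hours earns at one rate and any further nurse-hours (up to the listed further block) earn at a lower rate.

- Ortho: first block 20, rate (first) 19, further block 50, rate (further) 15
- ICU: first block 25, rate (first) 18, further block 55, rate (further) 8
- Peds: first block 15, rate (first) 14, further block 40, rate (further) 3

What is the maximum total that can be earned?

1720

Treat each block as its own option and order by rate: Ortho/T1 19 > ICU/T1 18 > Ortho/T2 15 > Peds/T1 14 > ICU/T2 8 > Peds/T2 3.
Fill Ortho T1 block (20 at 19) — 85 left.
Fill ICU T1 block (25 at 18) — 60 left.
Ortho T2 at 15: fill all 50 — 10 left.
10 remain; put them into Peds T1 at 14.
Total = 19×20 + 18×25 + 15×50 + 14×10 = 1720.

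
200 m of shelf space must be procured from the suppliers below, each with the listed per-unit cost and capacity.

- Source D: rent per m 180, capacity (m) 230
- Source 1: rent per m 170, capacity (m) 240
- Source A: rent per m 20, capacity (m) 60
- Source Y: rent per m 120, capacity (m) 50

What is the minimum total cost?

22500

Cheapest first:
Source A (20): use full 60 ; 140 m to go.
Source Y (120): use full 50 ; 90 m to go.
Take 90 from Source 1 at 170 to finish.
Source D: unused.
Cost = 60×20 + 50×120 + 90×170 = 22500.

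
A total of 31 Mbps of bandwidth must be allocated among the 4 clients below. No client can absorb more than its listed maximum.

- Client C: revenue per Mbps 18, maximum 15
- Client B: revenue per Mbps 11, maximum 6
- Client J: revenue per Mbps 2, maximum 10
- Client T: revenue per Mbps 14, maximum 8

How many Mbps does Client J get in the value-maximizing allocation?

Rank by revenue per Mbps: Client C 18 > Client T 14 > Client B 11 > Client J 2.
Client C: +15 to 15 (cap) ; 16 left.
Give Client T 8 to hit its cap of 8 ; 8 left.
Give Client B 6 to hit its cap of 6 ; 2 left.
Only 2 left; Client J takes them to reach 2.

2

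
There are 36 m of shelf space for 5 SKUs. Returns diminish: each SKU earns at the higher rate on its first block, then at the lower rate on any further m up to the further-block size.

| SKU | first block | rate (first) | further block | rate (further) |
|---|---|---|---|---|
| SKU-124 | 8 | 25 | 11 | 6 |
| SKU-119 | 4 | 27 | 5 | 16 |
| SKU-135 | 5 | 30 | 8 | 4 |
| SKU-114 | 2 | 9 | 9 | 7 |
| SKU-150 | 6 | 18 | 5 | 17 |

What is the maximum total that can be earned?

756

Rank every tier by rate: SKU-135/T1 30 > SKU-119/T1 27 > SKU-124/T1 25 > SKU-150/T1 18 > SKU-150/T2 17 > SKU-119/T2 16 > SKU-114/T1 9 > SKU-114/T2 7 > SKU-124/T2 6 > SKU-135/T2 4.
SKU-135/T1 (30): +5 ; 31 left.
Fill SKU-119 T1 block (4 at 27) ; 27 left.
Fill SKU-124 T1 block (8 at 25) ; 19 left.
SKU-150/T1 (18): +6 ; 13 left.
SKU-150 T2 at 17: fill all 5 ; 8 left.
SKU-119 T2 at 16: fill all 5 ; 3 left.
Fill SKU-114 T1 block (2 at 9) ; 1 left.
1 remain; put them into SKU-114 T2 at 7.
Total = 30×5 + 27×4 + 25×8 + 18×6 + 17×5 + 16×5 + 9×2 + 7×1 = 756.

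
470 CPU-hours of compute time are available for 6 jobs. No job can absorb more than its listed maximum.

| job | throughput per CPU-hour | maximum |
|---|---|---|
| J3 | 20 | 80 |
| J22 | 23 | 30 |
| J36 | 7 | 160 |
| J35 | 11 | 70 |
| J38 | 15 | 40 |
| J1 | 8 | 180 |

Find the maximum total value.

5590

Rank by throughput per CPU-hour: J22 23 > J3 20 > J38 15 > J35 11 > J1 8 > J36 7.
Give J22 30 to hit its cap of 30 ; 440 left.
J3 takes 80 to reach its cap of 80 ; 360 left.
J38: +40 to 40 (cap) ; 320 left.
J35 takes 70 to reach its cap of 70 ; 250 left.
J1 takes 180 to reach its cap of 180 ; 70 left.
J36 has room for 160 but only 70 remain, so it gets 70.
Total = 20×80 + 23×30 + 7×70 + 11×70 + 15×40 + 8×180 = 5590.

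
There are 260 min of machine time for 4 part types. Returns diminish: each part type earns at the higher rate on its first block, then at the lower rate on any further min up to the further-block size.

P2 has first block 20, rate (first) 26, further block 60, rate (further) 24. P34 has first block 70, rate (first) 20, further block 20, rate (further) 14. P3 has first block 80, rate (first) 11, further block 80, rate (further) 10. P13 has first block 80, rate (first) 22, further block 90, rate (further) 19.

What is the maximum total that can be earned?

5690

Rank every tier by rate: P2/tier1 26 > P2/tier2 24 > P13/tier1 22 > P34/tier1 20 > P13/tier2 19 > P34/tier2 14 > P3/tier1 11 > P3/tier2 10.
P2/tier1 (26): +20 → 240 left.
P2/tier2 (24): +60 → 180 left.
Fill P13 tier1 block (80 at 22) → 100 left.
P34/tier1 (20): +70 → 30 left.
P13/tier2: +30 of 90 at 19; pool empty.
Total = 26×20 + 24×60 + 22×80 + 20×70 + 19×30 = 5690.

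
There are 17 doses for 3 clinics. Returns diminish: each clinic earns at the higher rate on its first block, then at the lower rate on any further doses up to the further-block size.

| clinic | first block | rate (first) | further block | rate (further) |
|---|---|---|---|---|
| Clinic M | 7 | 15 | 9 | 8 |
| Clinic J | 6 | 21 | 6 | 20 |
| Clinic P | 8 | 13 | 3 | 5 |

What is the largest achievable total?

Order all 6 blocks by rate: Clinic J/first 21 > Clinic J/second 20 > Clinic M/first 15 > Clinic P/first 13 > Clinic M/second 8 > Clinic P/second 5.
Clinic J first at 21: fill all 6 → 11 left.
Clinic J second at 20: fill all 6 → 5 left.
Clinic M first at 15: only 5 left, fill 5.
Total = 21×6 + 20×6 + 15×5 = 321.

321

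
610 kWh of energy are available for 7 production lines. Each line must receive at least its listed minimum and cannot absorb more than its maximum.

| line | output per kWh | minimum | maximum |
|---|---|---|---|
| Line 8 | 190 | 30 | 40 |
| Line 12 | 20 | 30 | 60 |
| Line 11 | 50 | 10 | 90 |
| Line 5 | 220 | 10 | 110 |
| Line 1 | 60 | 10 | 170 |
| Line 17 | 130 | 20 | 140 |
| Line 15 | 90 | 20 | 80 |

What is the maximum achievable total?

70000

Meeting every minimum uses 30+30+10+10+10+20+20 = 130 kWh, leaving 480.
Highest output per kWh first: Line 5 220 > Line 8 190 > Line 17 130 > Line 15 90 > Line 1 60 > Line 11 50 > Line 12 20.
Line 5: +100 to 110 (cap) → 380 left.
Give Line 8 10 more to hit its cap of 40 → 370 left.
Line 17 takes 120 more to reach its cap of 140 → 250 left.
Line 15 takes 60 more to reach its cap of 80 → 190 left.
Line 1 takes 160 more to reach its cap of 170 → 30 left.
Only 30 left; Line 11 takes them to reach 40.
Total = 190×40 + 20×30 + 50×40 + 220×110 + 60×170 + 130×140 + 90×80 = 70000.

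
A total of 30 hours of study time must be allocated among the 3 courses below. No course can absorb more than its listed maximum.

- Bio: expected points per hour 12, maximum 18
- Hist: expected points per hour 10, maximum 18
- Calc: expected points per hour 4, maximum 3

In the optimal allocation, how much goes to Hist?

12

Order the courses by expected points per hour: Bio 12 > Hist 10 > Calc 4.
Bio: +18 to 18 (cap) — 12 left.
Hist has room for 18 but only 12 remain, so it gets 12.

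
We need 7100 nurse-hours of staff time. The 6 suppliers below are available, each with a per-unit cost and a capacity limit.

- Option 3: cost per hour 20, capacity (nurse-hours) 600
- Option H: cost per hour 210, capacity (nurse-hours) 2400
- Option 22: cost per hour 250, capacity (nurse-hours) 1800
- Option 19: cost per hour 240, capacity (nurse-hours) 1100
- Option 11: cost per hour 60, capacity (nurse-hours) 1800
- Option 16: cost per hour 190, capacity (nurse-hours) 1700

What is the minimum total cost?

1091000

Fill from the cheapest supplier first.
Option 3 at 20: take all 600 nurse-hours ; 6500 still needed.
Take 1800 from Option 11 at 60 ; need 4700 more.
Take 1700 from Option 16 at 190 ; need 3000 more.
Option H at 210: take all 2400 nurse-hours ; 600 still needed.
Option 19 at 240: take 600 of its 1100 ; requirement met.
Option 22: unused.
Cost = 600×20 + 1800×60 + 1700×190 + 2400×210 + 600×240 = 1091000.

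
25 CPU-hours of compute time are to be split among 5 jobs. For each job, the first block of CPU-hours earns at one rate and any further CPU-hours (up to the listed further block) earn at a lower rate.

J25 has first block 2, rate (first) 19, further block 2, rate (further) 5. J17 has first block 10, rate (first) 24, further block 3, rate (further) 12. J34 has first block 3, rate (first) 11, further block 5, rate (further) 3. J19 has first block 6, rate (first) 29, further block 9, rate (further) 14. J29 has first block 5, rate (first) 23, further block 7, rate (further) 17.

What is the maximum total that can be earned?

Order all 10 blocks by rate: J19/first 29 > J17/first 24 > J29/first 23 > J25/first 19 > J29/second 17 > J19/second 14 > J17/second 12 > J34/first 11 > J25/second 5 > J34/second 3.
Fill J19 first block (6 at 29) — 19 left.
J17 first at 24: fill all 10 — 9 left.
Fill J29 first block (5 at 23) — 4 left.
J25/first (19): +2 — 2 left.
2 remain; put them into J29 second at 17.
Total = 29×6 + 24×10 + 23×5 + 19×2 + 17×2 = 601.

601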